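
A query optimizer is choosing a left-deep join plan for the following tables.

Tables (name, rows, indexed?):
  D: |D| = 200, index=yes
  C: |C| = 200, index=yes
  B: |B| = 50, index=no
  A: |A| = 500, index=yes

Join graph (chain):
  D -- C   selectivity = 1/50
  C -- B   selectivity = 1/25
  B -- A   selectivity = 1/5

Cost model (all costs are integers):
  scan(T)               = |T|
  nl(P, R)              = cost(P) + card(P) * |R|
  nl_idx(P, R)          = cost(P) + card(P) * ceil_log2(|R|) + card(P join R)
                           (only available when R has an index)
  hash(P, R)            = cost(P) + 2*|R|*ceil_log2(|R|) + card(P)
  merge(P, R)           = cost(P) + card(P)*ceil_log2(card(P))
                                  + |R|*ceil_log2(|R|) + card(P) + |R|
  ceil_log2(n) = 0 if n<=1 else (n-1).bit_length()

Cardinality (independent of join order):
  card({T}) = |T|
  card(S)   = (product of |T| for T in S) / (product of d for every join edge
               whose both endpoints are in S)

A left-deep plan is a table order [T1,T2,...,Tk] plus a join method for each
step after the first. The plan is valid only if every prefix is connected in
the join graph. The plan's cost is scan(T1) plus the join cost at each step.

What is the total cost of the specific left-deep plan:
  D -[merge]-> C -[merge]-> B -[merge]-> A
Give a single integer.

37150

step 1: scan D: cost=200, card=200
step 2: join C via merge
    card(P join C) = 200*200/(50) = 800
    cost = 200 + 200*8 + 200*8 + 200 + 200 = 3800
step 3: join B via merge
    card(P join B) = 800*50/(25) = 1600
    cost = 3800 + 800*10 + 50*6 + 800 + 50 = 12950
step 4: join A via merge
    card(P join A) = 1600*500/(5) = 160000
    cost = 12950 + 1600*11 + 500*9 + 1600 + 500 = 37150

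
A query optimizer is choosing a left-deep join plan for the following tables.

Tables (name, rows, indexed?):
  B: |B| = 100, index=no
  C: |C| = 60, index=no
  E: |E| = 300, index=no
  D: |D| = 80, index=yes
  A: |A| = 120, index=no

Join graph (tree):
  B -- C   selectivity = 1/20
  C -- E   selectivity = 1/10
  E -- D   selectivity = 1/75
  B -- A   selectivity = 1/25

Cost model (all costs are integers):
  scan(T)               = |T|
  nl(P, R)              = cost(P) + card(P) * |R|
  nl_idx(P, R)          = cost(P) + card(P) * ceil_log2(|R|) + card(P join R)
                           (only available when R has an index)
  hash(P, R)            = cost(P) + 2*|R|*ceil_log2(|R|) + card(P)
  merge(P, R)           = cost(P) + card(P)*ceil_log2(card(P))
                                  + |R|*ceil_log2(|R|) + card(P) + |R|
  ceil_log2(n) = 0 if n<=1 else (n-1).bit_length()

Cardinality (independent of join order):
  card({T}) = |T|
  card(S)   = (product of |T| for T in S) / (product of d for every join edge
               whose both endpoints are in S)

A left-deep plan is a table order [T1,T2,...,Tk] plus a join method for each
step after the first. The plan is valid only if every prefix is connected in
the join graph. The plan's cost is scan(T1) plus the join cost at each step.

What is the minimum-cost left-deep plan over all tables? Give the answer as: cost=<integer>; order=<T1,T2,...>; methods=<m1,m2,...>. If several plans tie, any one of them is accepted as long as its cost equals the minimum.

Selinger DP (subsets sized 1..n):
  {B}: scan cost=100, card=100
  {C}: scan cost=60, card=60
  {E}: scan cost=300, card=300
  {D}: scan cost=80, card=80
  {A}: scan cost=120, card=120
  {BC}: card=300; try (C,hash)→920, (B,merge)→1280, (C,merge)→1320, (B,hash)→1520, (B,nl)→6060, (C,nl)→6100; best=920 via (C,hash)
  {AB}: card=480; try (B,hash)→1640, (A,merge)→1860, (B,merge)→1880, (A,hash)→1880, (A,nl)→12100, (B,nl)→12120; best=1640 via (B,hash)
  {CE}: card=1800; try (C,hash)→1320, (E,merge)→3480, (C,merge)→3720, (E,hash)→5520, (E,nl)→18060, (C,nl)→18300; best=1320 via (C,hash)
  {DE}: card=320; try (D,hash)→1720, (D,nl_idx)→2720, (E,merge)→3720, (D,merge)→3940, (E,hash)→5560, (E,nl)→24080 …(+1); best=1720 via (D,hash)
  {BCE}: card=9000; try (B,hash)→4520, (E,hash)→6620, (E,merge)→6920, (B,merge)→23720, (E,nl)→90920, (B,nl)→181320; best=4520 via (B,hash)
  {ABC}: card=1440; try (C,hash)→2840, (A,hash)→2900, (A,merge)→4880, (C,merge)→6860, (C,nl)→30440, (A,nl)→36920; best=2840 via (C,hash)
  {CDE}: card=1920; try (C,hash)→2760, (D,hash)→4240, (C,merge)→5340, (D,nl_idx)→15840, (C,nl)→20920, (D,merge)→23560 …(+1); best=2760 via (C,hash)
  {BCDE}: card=9600; try (B,hash)→6080, (D,hash)→14640, (B,merge)→26600, (D,nl_idx)→77120, (D,merge)→140160, (B,nl)→194760 …(+1); best=6080 via (B,hash)
  {ABCE}: card=43200; try (E,hash)→9680, (A,hash)→15200, (E,merge)→23120, (A,merge)→140480, (E,nl)→434840, (A,nl)→1084520; best=9680 via (E,hash)
  {ABCDE}: card=46080; try (A,hash)→17360, (D,hash)→54000, (A,merge)→151040, (D,nl_idx)→358160, (D,merge)→744720, (A,nl)→1158080 …(+1); best=17360 via (A,hash)

cost=17360; order=E,D,C,B,A; methods=hash,hash,hash,hash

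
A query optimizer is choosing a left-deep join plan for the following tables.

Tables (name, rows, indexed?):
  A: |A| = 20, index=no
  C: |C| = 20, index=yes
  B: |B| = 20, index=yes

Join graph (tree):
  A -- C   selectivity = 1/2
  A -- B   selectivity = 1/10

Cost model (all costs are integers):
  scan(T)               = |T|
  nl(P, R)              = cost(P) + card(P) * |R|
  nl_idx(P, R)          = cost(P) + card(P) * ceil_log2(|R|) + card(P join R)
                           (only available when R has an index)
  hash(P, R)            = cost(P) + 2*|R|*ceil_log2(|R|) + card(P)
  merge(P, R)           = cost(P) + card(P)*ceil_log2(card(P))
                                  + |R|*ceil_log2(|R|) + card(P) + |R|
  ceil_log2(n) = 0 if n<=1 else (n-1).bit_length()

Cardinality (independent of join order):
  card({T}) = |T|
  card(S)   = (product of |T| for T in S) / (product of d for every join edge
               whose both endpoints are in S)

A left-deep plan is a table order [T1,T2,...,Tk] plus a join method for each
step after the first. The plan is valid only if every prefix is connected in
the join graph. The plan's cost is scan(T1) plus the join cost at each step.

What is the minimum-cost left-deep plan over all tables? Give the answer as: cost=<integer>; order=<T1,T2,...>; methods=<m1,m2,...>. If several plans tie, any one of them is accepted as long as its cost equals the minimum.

Selinger DP (subsets sized 1..n):
  {A}: scan cost=20, card=20
  {C}: scan cost=20, card=20
  {B}: scan cost=20, card=20
  {AC}: card=200; try (C,hash)→240, (A,hash)→240, (C,merge)→260, (A,merge)→260, (C,nl_idx)→320, (C,nl)→420 …(+1); best=240 via (C,hash)
  {AB}: card=40; try (B,nl_idx)→160, (B,hash)→240, (A,hash)→240, (B,merge)→260, (A,merge)→260, (B,nl)→420 …(+1); best=160 via (B,nl_idx)
  {ABC}: card=400; try (C,hash)→400, (C,merge)→560, (B,hash)→640, (C,nl_idx)→760, (C,nl)→960, (B,nl_idx)→1640 …(+2); best=400 via (C,hash)

cost=400; order=A,B,C; methods=nl_idx,hash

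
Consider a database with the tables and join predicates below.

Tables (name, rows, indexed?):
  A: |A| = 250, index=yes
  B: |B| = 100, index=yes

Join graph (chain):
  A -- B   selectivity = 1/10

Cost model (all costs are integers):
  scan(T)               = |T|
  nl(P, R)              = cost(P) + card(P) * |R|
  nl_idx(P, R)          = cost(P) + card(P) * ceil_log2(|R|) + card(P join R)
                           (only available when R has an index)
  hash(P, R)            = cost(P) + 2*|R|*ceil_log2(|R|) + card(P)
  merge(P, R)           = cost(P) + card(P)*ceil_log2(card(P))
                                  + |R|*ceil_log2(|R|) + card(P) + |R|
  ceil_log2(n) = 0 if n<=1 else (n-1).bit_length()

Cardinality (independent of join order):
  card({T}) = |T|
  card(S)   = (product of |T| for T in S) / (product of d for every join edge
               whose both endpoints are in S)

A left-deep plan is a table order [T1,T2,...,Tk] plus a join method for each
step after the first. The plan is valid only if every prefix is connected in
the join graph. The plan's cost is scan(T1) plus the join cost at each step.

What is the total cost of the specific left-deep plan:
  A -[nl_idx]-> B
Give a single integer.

step 1: scan A: cost=250, card=250
step 2: join B via nl_idx
    card(P join B) = 250*100/(10) = 2500
    cost = 250 + 250*7 + 2500 = 4500

4500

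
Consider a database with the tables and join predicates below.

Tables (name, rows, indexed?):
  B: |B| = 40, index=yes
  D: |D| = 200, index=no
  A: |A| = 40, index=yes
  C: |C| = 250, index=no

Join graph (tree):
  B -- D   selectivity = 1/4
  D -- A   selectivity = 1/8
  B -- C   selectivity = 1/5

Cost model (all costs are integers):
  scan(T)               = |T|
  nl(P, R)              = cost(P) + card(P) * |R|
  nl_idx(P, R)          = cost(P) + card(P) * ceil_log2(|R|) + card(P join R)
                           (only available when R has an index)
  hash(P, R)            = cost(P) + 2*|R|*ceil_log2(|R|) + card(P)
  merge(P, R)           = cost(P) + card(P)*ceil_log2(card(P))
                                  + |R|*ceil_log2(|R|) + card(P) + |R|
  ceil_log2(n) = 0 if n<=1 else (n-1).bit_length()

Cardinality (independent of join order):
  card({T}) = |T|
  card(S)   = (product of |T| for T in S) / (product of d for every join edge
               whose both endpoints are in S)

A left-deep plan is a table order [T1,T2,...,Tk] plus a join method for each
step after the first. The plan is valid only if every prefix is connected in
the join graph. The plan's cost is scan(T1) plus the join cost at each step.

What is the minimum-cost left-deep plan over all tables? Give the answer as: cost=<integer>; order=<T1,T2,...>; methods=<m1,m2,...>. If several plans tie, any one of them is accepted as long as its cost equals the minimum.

cost=16360; order=D,A,B,C; methods=hash,hash,hash

Selinger DP (subsets sized 1..n):
  {B}: scan cost=40, card=40
  {D}: scan cost=200, card=200
  {A}: scan cost=40, card=40
  {C}: scan cost=250, card=250
  {BD}: card=2000; try (B,hash)→880, (D,merge)→2120, (B,merge)→2280, (D,hash)→3280, (B,nl_idx)→3400, (D,nl)→8040 …(+1); best=880 via (B,hash)
  {BC}: card=2000; try (B,hash)→980, (C,merge)→2570, (B,merge)→2780, (B,nl_idx)→3750, (C,hash)→4080, (C,nl)→10040 …(+1); best=980 via (B,hash)
  {AD}: card=1000; try (A,hash)→880, (D,merge)→2120, (A,merge)→2280, (A,nl_idx)→2400, (D,hash)→3280, (D,nl)→8040 …(+1); best=880 via (A,hash)
  {ABD}: card=10000; try (B,hash)→2360, (A,hash)→3360, (B,merge)→12160, (B,nl_idx)→16880, (A,nl_idx)→22880, (A,merge)→25160 …(+2); best=2360 via (B,hash)
  {BCD}: card=100000; try (D,hash)→6180, (C,hash)→6880, (D,merge)→26780, (C,merge)→27130, (D,nl)→400980, (C,nl)→500880; best=6180 via (D,hash)
  {ABCD}: card=500000; try (C,hash)→16360, (A,hash)→106660, (C,merge)→154610, (A,nl_idx)→1106180, (A,merge)→1806460, (C,nl)→2502360 …(+1); best=16360 via (C,hash)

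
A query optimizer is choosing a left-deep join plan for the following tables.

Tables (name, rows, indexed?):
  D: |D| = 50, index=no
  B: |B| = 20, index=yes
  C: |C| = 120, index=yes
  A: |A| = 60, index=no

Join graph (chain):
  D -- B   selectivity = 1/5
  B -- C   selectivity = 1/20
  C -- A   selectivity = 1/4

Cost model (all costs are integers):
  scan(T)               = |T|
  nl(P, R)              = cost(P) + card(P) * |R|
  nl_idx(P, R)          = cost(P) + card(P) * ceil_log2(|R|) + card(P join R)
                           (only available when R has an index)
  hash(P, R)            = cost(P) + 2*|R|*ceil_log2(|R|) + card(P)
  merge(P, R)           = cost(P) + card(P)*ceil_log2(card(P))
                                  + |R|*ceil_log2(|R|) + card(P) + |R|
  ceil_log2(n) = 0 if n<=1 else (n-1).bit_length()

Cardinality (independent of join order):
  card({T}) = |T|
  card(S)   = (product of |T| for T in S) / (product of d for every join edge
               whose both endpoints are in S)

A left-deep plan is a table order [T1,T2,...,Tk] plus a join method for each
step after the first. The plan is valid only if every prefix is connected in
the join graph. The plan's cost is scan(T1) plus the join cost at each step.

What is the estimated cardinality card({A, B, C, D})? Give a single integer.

Tables in S: A(60), B(20), C(120), D(50)
Edges inside S: D-B(d=5), B-C(d=20), C-A(d=4)
numerator = 60 * 20 * 120 * 50 = 7200000
denominator = 5 * 20 * 4 = 400
card(S) = 7200000 / 400 = 18000

18000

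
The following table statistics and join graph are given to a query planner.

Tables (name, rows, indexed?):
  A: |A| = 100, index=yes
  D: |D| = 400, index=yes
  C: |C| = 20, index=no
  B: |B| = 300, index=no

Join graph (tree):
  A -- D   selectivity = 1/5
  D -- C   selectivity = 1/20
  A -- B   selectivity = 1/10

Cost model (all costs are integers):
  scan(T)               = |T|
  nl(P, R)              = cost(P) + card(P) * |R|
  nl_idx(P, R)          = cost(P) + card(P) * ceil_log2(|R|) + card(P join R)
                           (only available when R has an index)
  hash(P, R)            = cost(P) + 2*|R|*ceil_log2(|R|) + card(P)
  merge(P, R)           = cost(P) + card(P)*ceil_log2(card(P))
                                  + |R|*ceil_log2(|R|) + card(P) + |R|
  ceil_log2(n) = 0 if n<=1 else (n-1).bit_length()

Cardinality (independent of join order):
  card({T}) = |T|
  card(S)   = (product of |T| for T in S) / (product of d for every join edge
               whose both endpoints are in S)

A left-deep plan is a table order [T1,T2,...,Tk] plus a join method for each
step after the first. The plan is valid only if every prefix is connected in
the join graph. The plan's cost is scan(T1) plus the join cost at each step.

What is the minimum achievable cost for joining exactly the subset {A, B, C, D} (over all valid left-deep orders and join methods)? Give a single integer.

Selinger DP over subsets of {A,B,C,D}:
  {A}: scan cost=100, card=100
  {D}: scan cost=400, card=400
  {C}: scan cost=20, card=20
  {B}: scan cost=300, card=300
  {AD}: card=8000; try (A,hash)→2200, (D,merge)→4900, (A,merge)→5200, (D,hash)→7400, (D,nl_idx)→9000, (A,nl_idx)→11200 …(+2); best=2200 via (A,hash)
  {AB}: card=3000; try (A,hash)→2000, (B,merge)→3900, (A,merge)→4100, (A,nl_idx)→5400, (B,hash)→5600, (B,nl)→30100 …(+1); best=2000 via (A,hash)
  {CD}: card=400; try (D,nl_idx)→600, (C,hash)→1000, (D,merge)→4140, (C,merge)→4520, (D,hash)→7240, (D,nl)→8020 …(+1); best=600 via (D,nl_idx)
  {ACD}: card=8000; try (A,hash)→2400, (A,merge)→5400, (C,hash)→10400, (A,nl_idx)→11400, (A,nl)→40600, (C,merge)→114320 …(+1); best=2400 via (A,hash)
  {ABD}: card=240000; try (D,hash)→12200, (B,hash)→15600, (D,merge)→45000, (B,merge)→117200, (D,nl_idx)→269000, (D,nl)→1202000 …(+1); best=12200 via (D,hash)
  {ABCD}: card=240000; try (B,hash)→15800, (B,merge)→117400, (C,hash)→252400, (B,nl)→2402400, (C,merge)→4572320, (C,nl)→4812200; best=15800 via (B,hash)

15800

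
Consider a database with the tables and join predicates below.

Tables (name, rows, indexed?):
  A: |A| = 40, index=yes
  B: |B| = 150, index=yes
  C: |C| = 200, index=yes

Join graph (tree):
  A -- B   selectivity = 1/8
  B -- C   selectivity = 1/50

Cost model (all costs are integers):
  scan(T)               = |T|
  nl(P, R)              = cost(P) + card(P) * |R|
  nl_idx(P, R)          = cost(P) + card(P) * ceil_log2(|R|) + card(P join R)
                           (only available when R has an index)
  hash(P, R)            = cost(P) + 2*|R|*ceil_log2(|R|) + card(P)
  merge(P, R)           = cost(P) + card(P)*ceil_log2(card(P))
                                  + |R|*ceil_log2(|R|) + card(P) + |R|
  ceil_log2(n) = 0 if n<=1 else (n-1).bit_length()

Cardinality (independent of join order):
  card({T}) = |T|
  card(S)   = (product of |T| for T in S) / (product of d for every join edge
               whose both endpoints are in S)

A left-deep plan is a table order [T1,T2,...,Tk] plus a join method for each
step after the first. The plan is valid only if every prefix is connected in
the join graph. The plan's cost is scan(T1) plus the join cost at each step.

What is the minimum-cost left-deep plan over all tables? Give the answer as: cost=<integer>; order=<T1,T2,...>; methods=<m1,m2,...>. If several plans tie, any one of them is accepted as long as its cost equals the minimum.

Selinger DP (subsets sized 1..n):
  {A}: scan cost=40, card=40
  {B}: scan cost=150, card=150
  {C}: scan cost=200, card=200
  {AB}: card=750; try (A,hash)→780, (B,nl_idx)→1110, (B,merge)→1670, (A,merge)→1780, (A,nl_idx)→1800, (B,hash)→2480 …(+2); best=780 via (A,hash)
  {BC}: card=600; try (C,nl_idx)→1950, (B,nl_idx)→2400, (B,hash)→2800, (C,merge)→3300, (B,merge)→3350, (C,hash)→3500 …(+2); best=1950 via (C,nl_idx)
  {ABC}: card=3000; try (A,hash)→3030, (C,hash)→4730, (A,nl_idx)→8550, (A,merge)→8830, (C,nl_idx)→9780, (C,merge)→10830 …(+2); best=3030 via (A,hash)

cost=3030; order=B,C,A; methods=nl_idx,hash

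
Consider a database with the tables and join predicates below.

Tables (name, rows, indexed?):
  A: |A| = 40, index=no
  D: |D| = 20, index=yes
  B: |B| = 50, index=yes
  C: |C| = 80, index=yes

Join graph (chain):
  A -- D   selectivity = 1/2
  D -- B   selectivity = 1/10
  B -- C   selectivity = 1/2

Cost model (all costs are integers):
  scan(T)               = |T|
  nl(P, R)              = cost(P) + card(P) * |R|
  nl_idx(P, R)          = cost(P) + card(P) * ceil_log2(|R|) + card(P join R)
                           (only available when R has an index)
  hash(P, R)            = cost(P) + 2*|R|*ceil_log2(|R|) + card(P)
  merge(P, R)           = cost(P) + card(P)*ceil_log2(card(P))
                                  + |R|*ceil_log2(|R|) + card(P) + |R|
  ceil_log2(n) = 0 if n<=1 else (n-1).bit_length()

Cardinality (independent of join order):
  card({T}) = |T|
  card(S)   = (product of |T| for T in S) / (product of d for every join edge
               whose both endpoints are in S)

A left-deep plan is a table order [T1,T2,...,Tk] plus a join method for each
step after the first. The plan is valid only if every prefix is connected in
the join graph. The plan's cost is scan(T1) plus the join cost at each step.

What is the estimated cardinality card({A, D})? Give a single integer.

400

Tables in S: A(40), D(20)
Edges inside S: A-D(d=2)
numerator = 40 * 20 = 800
denominator = 2 = 2
card(S) = 800 / 2 = 400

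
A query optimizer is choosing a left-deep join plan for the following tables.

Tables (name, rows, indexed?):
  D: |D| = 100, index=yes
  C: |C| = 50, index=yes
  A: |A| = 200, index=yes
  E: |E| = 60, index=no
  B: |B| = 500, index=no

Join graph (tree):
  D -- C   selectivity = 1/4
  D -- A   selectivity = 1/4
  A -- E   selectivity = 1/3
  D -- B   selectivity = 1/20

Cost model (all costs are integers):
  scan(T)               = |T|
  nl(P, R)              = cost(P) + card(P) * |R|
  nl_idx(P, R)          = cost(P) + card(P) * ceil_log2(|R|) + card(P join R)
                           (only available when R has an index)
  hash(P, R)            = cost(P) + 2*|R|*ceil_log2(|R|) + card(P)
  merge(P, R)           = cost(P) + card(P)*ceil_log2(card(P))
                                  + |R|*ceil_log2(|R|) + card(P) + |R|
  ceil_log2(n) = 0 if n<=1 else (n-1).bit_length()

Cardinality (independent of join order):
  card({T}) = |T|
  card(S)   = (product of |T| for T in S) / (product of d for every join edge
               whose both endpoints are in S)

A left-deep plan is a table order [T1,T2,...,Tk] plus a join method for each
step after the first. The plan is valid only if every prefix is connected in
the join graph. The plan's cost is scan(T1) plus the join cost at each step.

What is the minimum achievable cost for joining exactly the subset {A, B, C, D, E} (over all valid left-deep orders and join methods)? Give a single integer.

Selinger DP over subsets of {A,B,C,D,E}:
  {D}: scan cost=100, card=100
  {C}: scan cost=50, card=50
  {A}: scan cost=200, card=200
  {E}: scan cost=60, card=60
  {B}: scan cost=500, card=500
  {CD}: card=1250; try (C,hash)→800, (D,merge)→1200, (C,merge)→1250, (D,hash)→1500, (D,nl_idx)→1650, (C,nl_idx)→1950 …(+2); best=800 via (C,hash)
  {AD}: card=5000; try (D,hash)→1800, (A,merge)→2700, (D,merge)→2800, (A,hash)→3400, (A,nl_idx)→5900, (D,nl_idx)→6600 …(+2); best=1800 via (D,hash)
  {BD}: card=2500; try (D,hash)→2400, (B,merge)→5900, (D,merge)→6300, (D,nl_idx)→6500, (B,hash)→9200, (B,nl)→50100 …(+1); best=2400 via (D,hash)
  {AE}: card=4000; try (E,hash)→1120, (A,merge)→2280, (E,merge)→2420, (A,hash)→3320, (A,nl_idx)→4540, (A,nl)→12060 …(+1); best=1120 via (E,hash)
  {ACD}: card=62500; try (A,hash)→5250, (C,hash)→7400, (A,merge)→17600, (C,merge)→72150, (A,nl_idx)→73300, (C,nl_idx)→94300 …(+2); best=5250 via (A,hash)
  {BCD}: card=31250; try (C,hash)→5500, (B,hash)→11050, (B,merge)→20800, (C,merge)→35250, (C,nl_idx)→48650, (C,nl)→127400 …(+1); best=5500 via (C,hash)
  {ADE}: card=100000; try (D,hash)→6520, (E,hash)→7520, (D,merge)→53920, (E,merge)→72220, (D,nl_idx)→129120, (E,nl)→301800 …(+1); best=6520 via (D,hash)
  {ABD}: card=125000; try (A,hash)→8100, (B,hash)→15800, (A,merge)→36700, (B,merge)→76800, (A,nl_idx)→147400, (A,nl)→502400 …(+1); best=8100 via (A,hash)
  {ACDE}: card=1250000; try (E,hash)→68470, (C,hash)→107120, (E,merge)→1068170, (C,merge)→1806870, (C,nl_idx)→1856520, (E,nl)→3755250 …(+1); best=68470 via (E,hash)
  {ABCD}: card=1562500; try (A,hash)→39950, (B,hash)→76750, (C,hash)→133700, (A,merge)→507300, (B,merge)→1072750, (A,nl_idx)→1818000 …(+5); best=39950 via (A,hash)
  {ABDE}: card=2500000; try (B,hash)→115520, (E,hash)→133820, (B,merge)→1811520, (E,merge)→2258520, (E,nl)→7508100, (B,nl)→50006520; best=115520 via (B,hash)
  {ABCDE}: card=31250000; try (B,hash)→1327470, (E,hash)→1603170, (C,hash)→2616120, (B,merge)→27573470, (E,merge)→34415370, (C,nl_idx)→46365520 …(+4); best=1327470 via (B,hash)

1327470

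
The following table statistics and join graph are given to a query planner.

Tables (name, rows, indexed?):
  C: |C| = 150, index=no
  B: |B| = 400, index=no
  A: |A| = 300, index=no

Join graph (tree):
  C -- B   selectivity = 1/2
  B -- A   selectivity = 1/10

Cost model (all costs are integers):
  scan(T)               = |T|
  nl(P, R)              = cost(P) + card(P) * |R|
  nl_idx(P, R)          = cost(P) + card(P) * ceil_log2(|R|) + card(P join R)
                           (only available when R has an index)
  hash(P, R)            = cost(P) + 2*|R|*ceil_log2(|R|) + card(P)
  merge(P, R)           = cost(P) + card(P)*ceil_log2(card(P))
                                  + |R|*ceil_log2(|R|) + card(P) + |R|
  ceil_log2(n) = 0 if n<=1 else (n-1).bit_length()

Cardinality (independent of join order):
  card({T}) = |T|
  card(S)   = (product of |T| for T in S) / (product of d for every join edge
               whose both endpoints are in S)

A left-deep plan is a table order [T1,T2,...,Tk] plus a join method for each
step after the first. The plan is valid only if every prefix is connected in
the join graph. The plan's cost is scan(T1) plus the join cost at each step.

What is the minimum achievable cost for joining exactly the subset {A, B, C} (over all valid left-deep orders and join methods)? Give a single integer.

Selinger DP over subsets of {A,B,C}:
  {C}: scan cost=150, card=150
  {B}: scan cost=400, card=400
  {A}: scan cost=300, card=300
  {BC}: card=30000; try (C,hash)→3200, (B,merge)→5500, (C,merge)→5750, (B,hash)→7500, (B,nl)→60150, (C,nl)→60400; best=3200 via (C,hash)
  {AB}: card=12000; try (A,hash)→6200, (B,merge)→7300, (A,merge)→7400, (B,hash)→7800, (B,nl)→120300, (A,nl)→120400; best=6200 via (A,hash)
  {ABC}: card=900000; try (C,hash)→20600, (A,hash)→38600, (C,merge)→187550, (A,merge)→486200, (C,nl)→1806200, (A,nl)→9003200; best=20600 via (C,hash)

20600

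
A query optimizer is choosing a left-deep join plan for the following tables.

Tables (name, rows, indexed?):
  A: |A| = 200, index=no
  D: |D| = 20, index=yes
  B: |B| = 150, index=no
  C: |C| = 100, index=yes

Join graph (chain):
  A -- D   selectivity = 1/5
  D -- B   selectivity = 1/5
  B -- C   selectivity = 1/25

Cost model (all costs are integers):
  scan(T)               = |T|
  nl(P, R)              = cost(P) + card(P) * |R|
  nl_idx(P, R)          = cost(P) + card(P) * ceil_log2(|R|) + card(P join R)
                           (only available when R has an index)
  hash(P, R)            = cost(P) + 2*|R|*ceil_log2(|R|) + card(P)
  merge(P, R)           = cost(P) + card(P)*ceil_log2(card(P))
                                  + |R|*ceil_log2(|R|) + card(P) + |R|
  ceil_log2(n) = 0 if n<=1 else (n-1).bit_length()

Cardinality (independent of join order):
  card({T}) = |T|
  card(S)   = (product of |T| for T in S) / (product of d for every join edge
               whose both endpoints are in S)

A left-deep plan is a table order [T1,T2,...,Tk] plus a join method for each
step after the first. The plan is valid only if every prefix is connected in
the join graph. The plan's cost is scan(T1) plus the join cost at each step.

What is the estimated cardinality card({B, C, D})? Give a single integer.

Tables in S: B(150), C(100), D(20)
Edges inside S: D-B(d=5), B-C(d=25)
numerator = 150 * 100 * 20 = 300000
denominator = 5 * 25 = 125
card(S) = 300000 / 125 = 2400

2400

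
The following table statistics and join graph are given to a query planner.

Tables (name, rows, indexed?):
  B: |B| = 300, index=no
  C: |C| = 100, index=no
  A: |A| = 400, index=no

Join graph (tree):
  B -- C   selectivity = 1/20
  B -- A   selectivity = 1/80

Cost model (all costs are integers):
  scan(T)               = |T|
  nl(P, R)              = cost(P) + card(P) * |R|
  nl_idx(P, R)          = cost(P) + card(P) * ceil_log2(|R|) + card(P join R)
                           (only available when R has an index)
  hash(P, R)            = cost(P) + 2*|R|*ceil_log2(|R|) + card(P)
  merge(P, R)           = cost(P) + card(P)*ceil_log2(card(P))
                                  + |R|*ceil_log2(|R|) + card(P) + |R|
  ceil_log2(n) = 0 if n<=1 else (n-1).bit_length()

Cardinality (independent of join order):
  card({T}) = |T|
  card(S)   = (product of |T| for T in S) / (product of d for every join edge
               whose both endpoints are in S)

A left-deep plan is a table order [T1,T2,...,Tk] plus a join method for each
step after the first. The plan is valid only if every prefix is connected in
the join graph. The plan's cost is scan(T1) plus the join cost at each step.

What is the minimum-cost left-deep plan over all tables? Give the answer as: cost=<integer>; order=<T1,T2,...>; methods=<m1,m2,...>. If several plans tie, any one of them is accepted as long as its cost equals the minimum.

cost=9100; order=A,B,C; methods=hash,hash

Selinger DP (subsets sized 1..n):
  {B}: scan cost=300, card=300
  {C}: scan cost=100, card=100
  {A}: scan cost=400, card=400
  {BC}: card=1500; try (C,hash)→2000, (B,merge)→3900, (C,merge)→4100, (B,hash)→5600, (B,nl)→30100, (C,nl)→30300; best=2000 via (C,hash)
  {AB}: card=1500; try (B,hash)→6200, (A,merge)→7300, (B,merge)→7400, (A,hash)→7800, (A,nl)→120300, (B,nl)→120400; best=6200 via (B,hash)
  {ABC}: card=7500; try (C,hash)→9100, (A,hash)→10700, (A,merge)→24000, (C,merge)→25000, (C,nl)→156200, (A,nl)→602000; best=9100 via (C,hash)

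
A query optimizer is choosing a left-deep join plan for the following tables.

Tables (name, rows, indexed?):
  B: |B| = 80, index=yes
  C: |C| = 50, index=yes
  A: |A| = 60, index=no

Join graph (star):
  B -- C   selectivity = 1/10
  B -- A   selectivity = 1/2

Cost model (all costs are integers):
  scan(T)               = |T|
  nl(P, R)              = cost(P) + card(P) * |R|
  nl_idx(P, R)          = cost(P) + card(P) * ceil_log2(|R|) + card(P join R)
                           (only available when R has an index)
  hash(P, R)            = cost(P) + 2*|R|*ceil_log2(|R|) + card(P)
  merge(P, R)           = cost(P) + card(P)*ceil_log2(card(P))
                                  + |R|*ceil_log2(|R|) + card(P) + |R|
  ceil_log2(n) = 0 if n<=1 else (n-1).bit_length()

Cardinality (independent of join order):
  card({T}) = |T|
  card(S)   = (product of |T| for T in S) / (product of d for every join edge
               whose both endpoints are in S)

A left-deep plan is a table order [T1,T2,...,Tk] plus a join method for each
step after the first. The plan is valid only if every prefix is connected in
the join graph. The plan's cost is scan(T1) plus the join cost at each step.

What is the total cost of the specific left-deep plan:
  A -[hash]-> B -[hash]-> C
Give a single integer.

step 1: scan A: cost=60, card=60
step 2: join B via hash
    card(P join B) = 60*80/(2) = 2400
    cost = 60 + 2*80*7 + 60 = 1240
step 3: join C via hash
    card(P join C) = 2400*50/(10) = 12000
    cost = 1240 + 2*50*6 + 2400 = 4240

4240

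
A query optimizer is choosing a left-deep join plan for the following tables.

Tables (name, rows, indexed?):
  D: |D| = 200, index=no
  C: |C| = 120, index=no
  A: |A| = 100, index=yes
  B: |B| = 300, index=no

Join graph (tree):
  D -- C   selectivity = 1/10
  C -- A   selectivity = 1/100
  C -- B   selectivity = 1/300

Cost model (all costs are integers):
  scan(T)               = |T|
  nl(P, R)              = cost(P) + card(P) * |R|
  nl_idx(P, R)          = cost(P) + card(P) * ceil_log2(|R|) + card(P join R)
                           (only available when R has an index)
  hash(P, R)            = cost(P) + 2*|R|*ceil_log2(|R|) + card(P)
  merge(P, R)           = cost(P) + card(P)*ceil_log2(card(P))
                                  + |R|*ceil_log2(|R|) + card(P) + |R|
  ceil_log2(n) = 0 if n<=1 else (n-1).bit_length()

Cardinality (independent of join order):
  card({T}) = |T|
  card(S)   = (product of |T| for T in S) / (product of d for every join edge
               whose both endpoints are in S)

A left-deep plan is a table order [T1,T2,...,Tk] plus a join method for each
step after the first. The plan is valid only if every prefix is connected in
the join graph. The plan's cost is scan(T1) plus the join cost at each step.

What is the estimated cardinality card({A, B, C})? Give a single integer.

Tables in S: A(100), B(300), C(120)
Edges inside S: C-A(d=100), C-B(d=300)
numerator = 100 * 300 * 120 = 3600000
denominator = 100 * 300 = 30000
card(S) = 3600000 / 30000 = 120

120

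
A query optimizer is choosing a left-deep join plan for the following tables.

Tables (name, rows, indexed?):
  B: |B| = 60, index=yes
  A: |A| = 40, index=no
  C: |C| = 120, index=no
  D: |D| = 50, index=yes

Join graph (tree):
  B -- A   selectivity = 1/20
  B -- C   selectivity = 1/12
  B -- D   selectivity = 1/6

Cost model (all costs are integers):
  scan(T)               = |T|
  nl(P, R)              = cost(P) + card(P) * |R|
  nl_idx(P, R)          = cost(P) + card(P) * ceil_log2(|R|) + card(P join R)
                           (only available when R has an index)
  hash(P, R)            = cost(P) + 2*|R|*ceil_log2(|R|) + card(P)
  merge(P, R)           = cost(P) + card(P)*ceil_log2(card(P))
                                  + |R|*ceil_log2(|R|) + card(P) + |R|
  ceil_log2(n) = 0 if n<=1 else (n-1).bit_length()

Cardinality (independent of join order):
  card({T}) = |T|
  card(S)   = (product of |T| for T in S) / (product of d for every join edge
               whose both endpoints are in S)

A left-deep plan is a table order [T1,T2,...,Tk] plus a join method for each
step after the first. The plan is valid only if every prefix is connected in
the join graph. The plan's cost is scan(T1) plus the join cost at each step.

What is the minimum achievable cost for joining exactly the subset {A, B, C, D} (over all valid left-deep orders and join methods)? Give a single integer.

3800

Selinger DP over subsets of {A,B,C,D}:
  {B}: scan cost=60, card=60
  {A}: scan cost=40, card=40
  {C}: scan cost=120, card=120
  {D}: scan cost=50, card=50
  {AB}: card=120; try (B,nl_idx)→400, (A,hash)→600, (B,merge)→740, (A,merge)→760, (B,hash)→800, (B,nl)→2440 …(+1); best=400 via (B,nl_idx)
  {BC}: card=600; try (B,hash)→960, (C,merge)→1440, (B,nl_idx)→1440, (B,merge)→1500, (C,hash)→1800, (C,nl)→7260 …(+1); best=960 via (B,hash)
  {BD}: card=500; try (D,hash)→720, (B,hash)→820, (B,merge)→820, (D,merge)→830, (B,nl_idx)→850, (D,nl_idx)→920 …(+2); best=720 via (D,hash)
  {ABC}: card=1200; try (A,hash)→2040, (C,hash)→2200, (C,merge)→2320, (A,merge)→7840, (C,nl)→14800, (A,nl)→24960; best=2040 via (A,hash)
  {ABD}: card=1000; try (D,hash)→1120, (A,hash)→1700, (D,merge)→1710, (D,nl_idx)→2120, (A,merge)→6000, (D,nl)→6400 …(+1); best=1120 via (D,hash)
  {BCD}: card=5000; try (D,hash)→2160, (C,hash)→2900, (C,merge)→6680, (D,merge)→7910, (D,nl_idx)→9560, (D,nl)→30960 …(+1); best=2160 via (D,hash)
  {ABCD}: card=10000; try (C,hash)→3800, (D,hash)→3840, (A,hash)→7640, (C,merge)→13080, (D,merge)→16790, (D,nl_idx)→19240 …(+4); best=3800 via (C,hash)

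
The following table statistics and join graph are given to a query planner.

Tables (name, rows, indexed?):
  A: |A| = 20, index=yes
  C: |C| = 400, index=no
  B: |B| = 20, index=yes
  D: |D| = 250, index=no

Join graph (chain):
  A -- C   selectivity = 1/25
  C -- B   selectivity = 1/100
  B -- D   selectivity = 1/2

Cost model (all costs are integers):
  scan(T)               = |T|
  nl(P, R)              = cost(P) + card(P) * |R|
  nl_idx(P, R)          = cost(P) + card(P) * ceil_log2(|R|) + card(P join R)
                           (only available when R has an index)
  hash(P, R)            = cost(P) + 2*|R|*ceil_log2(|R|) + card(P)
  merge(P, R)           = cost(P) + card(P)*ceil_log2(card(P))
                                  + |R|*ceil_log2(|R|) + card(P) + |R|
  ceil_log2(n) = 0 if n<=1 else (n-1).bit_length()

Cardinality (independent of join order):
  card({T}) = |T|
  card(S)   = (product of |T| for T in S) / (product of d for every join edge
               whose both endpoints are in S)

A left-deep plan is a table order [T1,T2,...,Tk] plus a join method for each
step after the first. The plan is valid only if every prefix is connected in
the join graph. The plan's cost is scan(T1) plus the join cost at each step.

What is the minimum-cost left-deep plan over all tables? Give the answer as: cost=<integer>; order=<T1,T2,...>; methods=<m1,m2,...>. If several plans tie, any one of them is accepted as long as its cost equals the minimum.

Selinger DP (subsets sized 1..n):
  {A}: scan cost=20, card=20
  {C}: scan cost=400, card=400
  {B}: scan cost=20, card=20
  {D}: scan cost=250, card=250
  {AC}: card=320; try (A,hash)→1000, (A,nl_idx)→2720, (C,merge)→4140, (A,merge)→4520, (C,hash)→7240, (C,nl)→8020 …(+1); best=1000 via (A,hash)
  {BC}: card=80; try (B,hash)→1000, (B,nl_idx)→2480, (C,merge)→4140, (B,merge)→4520, (C,hash)→7240, (C,nl)→8020 …(+1); best=1000 via (B,hash)
  {BD}: card=2500; try (B,hash)→700, (D,merge)→2390, (B,merge)→2620, (B,nl_idx)→4000, (D,hash)→4040, (D,nl)→5020 …(+1); best=700 via (B,hash)
  {ABC}: card=64; try (A,hash)→1280, (A,nl_idx)→1464, (B,hash)→1520, (A,merge)→1760, (A,nl)→2600, (B,nl_idx)→2664 …(+2); best=1280 via (A,hash)
  {BCD}: card=10000; try (D,merge)→3890, (D,hash)→5080, (C,hash)→10400, (D,nl)→21000, (C,merge)→37200, (C,nl)→1000700; best=3890 via (D,merge)
  {ABCD}: card=8000; try (D,merge)→3978, (D,hash)→5344, (A,hash)→14090, (D,nl)→17280, (A,nl_idx)→61890, (A,merge)→154010 …(+1); best=3978 via (D,merge)

cost=3978; order=C,B,A,D; methods=hash,hash,merge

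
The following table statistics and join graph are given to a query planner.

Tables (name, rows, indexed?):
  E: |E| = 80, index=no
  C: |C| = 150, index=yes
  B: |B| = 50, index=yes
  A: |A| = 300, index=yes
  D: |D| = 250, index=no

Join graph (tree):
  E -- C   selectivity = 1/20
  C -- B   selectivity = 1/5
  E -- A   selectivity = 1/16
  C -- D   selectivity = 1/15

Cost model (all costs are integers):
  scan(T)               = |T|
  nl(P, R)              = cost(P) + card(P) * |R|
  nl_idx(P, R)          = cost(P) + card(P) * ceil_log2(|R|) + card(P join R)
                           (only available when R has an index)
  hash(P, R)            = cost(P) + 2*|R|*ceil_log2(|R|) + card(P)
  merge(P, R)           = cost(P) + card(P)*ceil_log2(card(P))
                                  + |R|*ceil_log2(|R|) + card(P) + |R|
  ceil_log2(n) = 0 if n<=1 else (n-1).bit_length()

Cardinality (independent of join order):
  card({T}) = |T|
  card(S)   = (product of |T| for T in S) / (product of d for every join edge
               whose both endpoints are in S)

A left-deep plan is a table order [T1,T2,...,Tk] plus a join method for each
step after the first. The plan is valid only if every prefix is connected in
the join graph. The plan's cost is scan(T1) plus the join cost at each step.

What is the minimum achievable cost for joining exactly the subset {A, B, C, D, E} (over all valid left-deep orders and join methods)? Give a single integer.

Selinger DP over subsets of {A,B,C,D,E}:
  {E}: scan cost=80, card=80
  {C}: scan cost=150, card=150
  {B}: scan cost=50, card=50
  {A}: scan cost=300, card=300
  {D}: scan cost=250, card=250
  {CE}: card=600; try (C,nl_idx)→1320, (E,hash)→1420, (C,merge)→2070, (E,merge)→2140, (C,hash)→2560, (C,nl)→12080 …(+1); best=1320 via (C,nl_idx)
  {AE}: card=1500; try (E,hash)→1720, (A,nl_idx)→2300, (A,merge)→3720, (E,merge)→3940, (A,hash)→5560, (A,nl)→24080 …(+1); best=1720 via (E,hash)
  {BC}: card=1500; try (B,hash)→900, (C,merge)→1750, (B,merge)→1850, (C,nl_idx)→1950, (C,hash)→2500, (B,nl_idx)→2550 …(+2); best=900 via (B,hash)
  {CD}: card=2500; try (C,hash)→2900, (D,merge)→3750, (C,merge)→3850, (D,hash)→4300, (C,nl_idx)→4750, (D,nl)→37650 …(+1); best=2900 via (C,hash)
  {BCE}: card=6000; try (B,hash)→2520, (E,hash)→3520, (B,merge)→8270, (B,nl_idx)→10920, (E,merge)→19540, (B,nl)→31320 …(+1); best=2520 via (B,hash)
  {ACE}: card=11250; try (C,hash)→5620, (A,hash)→7320, (A,merge)→10920, (A,nl_idx)→17970, (C,merge)→21070, (C,nl_idx)→24970 …(+2); best=5620 via (C,hash)
  {CDE}: card=10000; try (D,hash)→5920, (E,hash)→6520, (D,merge)→10170, (E,merge)→36040, (D,nl)→151320, (E,nl)→202900; best=5920 via (D,hash)
  {BCD}: card=25000; try (B,hash)→6000, (D,hash)→6400, (D,merge)→21150, (B,merge)→35750, (B,nl_idx)→42900, (B,nl)→127900 …(+1); best=6000 via (B,hash)
  {ABCE}: card=112500; try (A,hash)→13920, (B,hash)→17470, (A,merge)→89520, (A,nl_idx)→169020, (B,merge)→174720, (B,nl_idx)→185620 …(+2); best=13920 via (A,hash)
  {BCDE}: card=100000; try (D,hash)→12520, (B,hash)→16520, (E,hash)→32120, (D,merge)→88770, (B,merge)→156270, (B,nl_idx)→165920 …(+4); best=12520 via (D,hash)
  {ACDE}: card=187500; try (D,hash)→20870, (A,hash)→21320, (A,merge)→158920, (D,merge)→176620, (A,nl_idx)→283420, (D,nl)→2818120 …(+1); best=20870 via (D,hash)
  {ABCDE}: card=1875000; try (A,hash)→117920, (D,hash)→130420, (B,hash)→208970, (A,merge)→1815520, (D,merge)→2041170, (A,nl_idx)→2787520 …(+5); best=117920 via (A,hash)

117920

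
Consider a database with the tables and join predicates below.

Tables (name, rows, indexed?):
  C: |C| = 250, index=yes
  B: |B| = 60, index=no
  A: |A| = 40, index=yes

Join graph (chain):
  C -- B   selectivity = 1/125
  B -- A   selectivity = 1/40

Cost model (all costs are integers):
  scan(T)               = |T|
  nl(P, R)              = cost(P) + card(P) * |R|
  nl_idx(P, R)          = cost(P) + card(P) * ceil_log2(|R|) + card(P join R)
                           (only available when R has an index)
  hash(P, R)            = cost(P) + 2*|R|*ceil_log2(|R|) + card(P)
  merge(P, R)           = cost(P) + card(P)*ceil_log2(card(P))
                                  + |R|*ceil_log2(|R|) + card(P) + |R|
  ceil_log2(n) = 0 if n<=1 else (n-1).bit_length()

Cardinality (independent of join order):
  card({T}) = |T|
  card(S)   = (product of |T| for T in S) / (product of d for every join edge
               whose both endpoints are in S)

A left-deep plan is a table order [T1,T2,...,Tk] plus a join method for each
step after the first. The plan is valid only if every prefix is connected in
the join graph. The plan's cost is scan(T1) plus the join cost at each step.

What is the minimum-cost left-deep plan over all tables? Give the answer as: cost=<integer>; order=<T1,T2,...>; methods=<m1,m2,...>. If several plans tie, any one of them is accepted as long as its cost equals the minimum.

cost=1080; order=B,A,C; methods=nl_idx,nl_idx

Selinger DP (subsets sized 1..n):
  {C}: scan cost=250, card=250
  {B}: scan cost=60, card=60
  {A}: scan cost=40, card=40
  {BC}: card=120; try (C,nl_idx)→660, (B,hash)→1220, (C,merge)→2730, (B,merge)→2920, (C,hash)→4120, (C,nl)→15060 …(+1); best=660 via (C,nl_idx)
  {AB}: card=60; try (A,nl_idx)→480, (A,hash)→600, (B,merge)→740, (A,merge)→760, (B,hash)→800, (B,nl)→2440 …(+1); best=480 via (A,nl_idx)
  {ABC}: card=120; try (C,nl_idx)→1080, (A,hash)→1260, (A,nl_idx)→1500, (A,merge)→1900, (C,merge)→3150, (C,hash)→4540 …(+2); best=1080 via (C,nl_idx)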